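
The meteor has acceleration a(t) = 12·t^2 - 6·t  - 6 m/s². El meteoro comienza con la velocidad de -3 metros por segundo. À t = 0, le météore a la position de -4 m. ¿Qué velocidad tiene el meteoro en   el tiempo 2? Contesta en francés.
Nous devons intégrer notre équation de l'accélération a(t) = 12·t^2 - 6·t - 6 1 fois. En intégrant l'accélération et en utilisant la condition initiale v(0) = -3, nous obtenons v(t) = 4·t^3 - 3·t^2 - 6·t - 3. De l'équation de la vitesse v(t) = 4·t^3 - 3·t^2 - 6·t - 3, nous substituons t = 2 pour obtenir v = 5.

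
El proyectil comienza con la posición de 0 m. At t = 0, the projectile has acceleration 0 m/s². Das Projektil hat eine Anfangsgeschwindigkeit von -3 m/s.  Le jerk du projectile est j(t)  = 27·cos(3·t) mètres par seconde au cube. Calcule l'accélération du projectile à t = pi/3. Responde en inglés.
To solve this, we need to take 1 antiderivative of our jerk equation j(t) = 27·cos(3·t). The integral of jerk is acceleration. Using a(0) = 0, we get a(t) = 9·sin(3·t). Using a(t) = 9·sin(3·t) and substituting t = pi/3, we find a = 0.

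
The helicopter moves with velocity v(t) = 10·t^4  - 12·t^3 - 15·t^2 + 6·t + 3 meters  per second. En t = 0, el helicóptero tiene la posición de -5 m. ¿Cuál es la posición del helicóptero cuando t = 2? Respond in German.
Wir müssen unsere Gleichung für die Geschwindigkeit v(t) = 10·t^4 - 12·t^3 - 15·t^2 + 6·t + 3 1-mal integrieren. Die Stammfunktion von der Geschwindigkeit, mit x(0) = -5, ergibt die Position: x(t) = 2·t^5 - 3·t^4 - 5·t^3 + 3·t^2 + 3·t - 5. Wir haben die Position x(t) = 2·t^5 - 3·t^4 - 5·t^3 + 3·t^2 + 3·t - 5. Durch Einsetzen von t = 2: x(2) = -11.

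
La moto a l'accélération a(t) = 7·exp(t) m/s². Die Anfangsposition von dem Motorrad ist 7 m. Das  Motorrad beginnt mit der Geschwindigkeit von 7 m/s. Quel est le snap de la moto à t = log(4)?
Nous devons dériver notre équation de l'accélération a(t) = 7·exp(t) 2 fois. En prenant d/dt de a(t), nous trouvons j(t) = 7·exp(t). La dérivée du jerk donne le snap: s(t) = 7·exp(t). De l'équation du snap s(t) = 7·exp(t), nous substituons t = log(4) pour obtenir s = 28.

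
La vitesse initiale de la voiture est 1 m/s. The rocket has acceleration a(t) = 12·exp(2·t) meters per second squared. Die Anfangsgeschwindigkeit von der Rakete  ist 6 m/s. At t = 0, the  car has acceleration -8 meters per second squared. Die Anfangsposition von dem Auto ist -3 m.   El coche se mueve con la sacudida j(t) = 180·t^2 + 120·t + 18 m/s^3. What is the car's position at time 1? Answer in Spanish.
Necesitamos integrar nuestra ecuación de la sacudida j(t) = 180·t^2 + 120·t + 18 3 veces. Integrando la sacudida y usando la condición inicial a(0) = -8, obtenemos a(t) = 60·t^3 + 60·t^2 + 18·t - 8. Integrando la aceleración y usando la condición inicial v(0) = 1, obtenemos v(t) = 15·t^4 + 20·t^3 + 9·t^2 - 8·t + 1. Integrando la velocidad y usando la condición inicial x(0) = -3, obtenemos x(t) = 3·t^5 + 5·t^4 + 3·t^3 - 4·t^2 + t - 3. De la ecuación de la posición x(t) = 3·t^5 + 5·t^4 + 3·t^3 - 4·t^2 + t - 3, sustituimos t = 1 para obtener x = 5.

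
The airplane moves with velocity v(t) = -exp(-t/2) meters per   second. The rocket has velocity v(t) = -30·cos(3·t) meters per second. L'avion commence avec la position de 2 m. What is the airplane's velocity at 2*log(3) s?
From the given velocity equation v(t) = -exp(-t/2), we substitute t = 2*log(3) to get v = -1/3.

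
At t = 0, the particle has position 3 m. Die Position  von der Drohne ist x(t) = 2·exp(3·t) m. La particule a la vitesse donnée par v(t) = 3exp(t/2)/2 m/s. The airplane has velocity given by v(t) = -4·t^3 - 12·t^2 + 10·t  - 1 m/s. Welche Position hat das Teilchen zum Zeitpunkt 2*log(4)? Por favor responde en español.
Partiendo de la velocidad v(t) = 3·exp(t/2)/2, tomamos 1 integral. La antiderivada de la velocidad es la posición. Usando x(0) = 3, obtenemos x(t) = 3·exp(t/2). Tenemos la posición x(t) = 3·exp(t/2). Sustituyendo t = 2*log(4): x(2*log(4)) = 12.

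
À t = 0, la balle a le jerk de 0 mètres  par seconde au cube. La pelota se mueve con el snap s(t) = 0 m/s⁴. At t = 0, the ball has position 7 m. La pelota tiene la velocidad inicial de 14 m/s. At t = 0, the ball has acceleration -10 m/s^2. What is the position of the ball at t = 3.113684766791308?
To solve this, we need to take 4 antiderivatives of our snap equation s(t) = 0. The antiderivative of snap, with j(0) = 0, gives jerk: j(t) = 0. Finding the integral of j(t) and using a(0) = -10: a(t) = -10. Finding the integral of a(t) and using v(0) = 14: v(t) = 14 - 10·t. Finding the integral of v(t) and using x(0) = 7: x(t) = -5·t^2 + 14·t + 7. Using x(t) = -5·t^2 + 14·t + 7 and substituting t = 3.113684766791308, we find x = 2.11642260033710.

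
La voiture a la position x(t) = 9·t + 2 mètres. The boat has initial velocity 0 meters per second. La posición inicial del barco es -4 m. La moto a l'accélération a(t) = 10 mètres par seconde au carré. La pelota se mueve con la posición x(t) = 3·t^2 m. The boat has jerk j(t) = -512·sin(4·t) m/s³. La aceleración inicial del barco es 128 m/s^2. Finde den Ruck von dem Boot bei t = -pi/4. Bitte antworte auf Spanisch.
De la ecuación de la sacudida j(t) = -512·sin(4·t), sustituimos t = -pi/4 para obtener j = 0.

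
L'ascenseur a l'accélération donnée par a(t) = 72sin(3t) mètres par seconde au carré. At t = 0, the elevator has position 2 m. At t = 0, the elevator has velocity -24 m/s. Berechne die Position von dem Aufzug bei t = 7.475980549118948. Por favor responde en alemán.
Wir müssen unsere Gleichung für die Beschleunigung a(t) = 72·sin(3·t) 2-mal integrieren. Mit ∫a(t)dt und Anwendung von v(0) = -24, finden wir v(t) = -24·cos(3·t). Mit ∫v(t)dt und Anwendung von x(0) = 2, finden wir x(t) = 2 - 8·sin(3·t). Wir haben die Position x(t) = 2 - 8·sin(3·t). Durch Einsetzen von t = 7.475980549118948: x(7.475980549118948) = 5.38428645234423.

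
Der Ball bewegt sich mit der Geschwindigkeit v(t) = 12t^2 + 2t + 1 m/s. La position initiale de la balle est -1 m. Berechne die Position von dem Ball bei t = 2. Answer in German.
Wir müssen unsere Gleichung für die Geschwindigkeit v(t) = 12·t^2 + 2·t + 1 1-mal integrieren. Das Integral von der Geschwindigkeit, mit x(0) = -1, ergibt die Position: x(t) = 4·t^3 + t^2 + t - 1. Mit x(t) = 4·t^3 + t^2 + t - 1 und Einsetzen von t = 2, finden wir x = 37.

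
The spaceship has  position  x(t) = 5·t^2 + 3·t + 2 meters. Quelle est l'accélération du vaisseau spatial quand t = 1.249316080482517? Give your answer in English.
To solve this, we need to take 2 derivatives of our position equation x(t) = 5·t^2 + 3·t + 2. Differentiating position, we get velocity: v(t) = 10·t + 3. The derivative of velocity gives acceleration: a(t) = 10. Using a(t) = 10 and substituting t = 1.249316080482517, we find a = 10.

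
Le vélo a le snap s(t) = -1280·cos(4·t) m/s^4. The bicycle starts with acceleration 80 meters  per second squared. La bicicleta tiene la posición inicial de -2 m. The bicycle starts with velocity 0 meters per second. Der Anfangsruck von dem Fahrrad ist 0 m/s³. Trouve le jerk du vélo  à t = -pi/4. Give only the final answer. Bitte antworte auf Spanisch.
En t = -pi/4, j = 0.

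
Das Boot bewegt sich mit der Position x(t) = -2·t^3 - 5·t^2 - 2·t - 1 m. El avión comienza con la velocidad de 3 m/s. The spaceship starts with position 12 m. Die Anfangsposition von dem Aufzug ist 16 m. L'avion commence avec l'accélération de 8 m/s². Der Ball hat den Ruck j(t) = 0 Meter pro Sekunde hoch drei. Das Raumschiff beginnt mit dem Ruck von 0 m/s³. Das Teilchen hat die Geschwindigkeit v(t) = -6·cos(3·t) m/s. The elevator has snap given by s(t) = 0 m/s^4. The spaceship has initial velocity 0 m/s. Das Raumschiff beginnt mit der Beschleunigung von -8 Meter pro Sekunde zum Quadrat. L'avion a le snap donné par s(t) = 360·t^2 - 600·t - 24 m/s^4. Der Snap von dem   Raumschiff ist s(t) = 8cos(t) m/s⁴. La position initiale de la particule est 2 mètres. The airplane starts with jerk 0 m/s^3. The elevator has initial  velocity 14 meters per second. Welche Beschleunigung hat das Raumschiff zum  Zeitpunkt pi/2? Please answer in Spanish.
Debemos encontrar la antiderivada de nuestra ecuación del snap s(t) = 8·cos(t) 2 veces. Integrando el snap y usando la condición inicial j(0) = 0, obtenemos j(t) = 8·sin(t). La integral de la sacudida, con a(0) = -8, da la aceleración: a(t) = -8·cos(t). De la ecuación de la aceleración a(t) = -8·cos(t), sustituimos t = pi/2 para obtener a = 0.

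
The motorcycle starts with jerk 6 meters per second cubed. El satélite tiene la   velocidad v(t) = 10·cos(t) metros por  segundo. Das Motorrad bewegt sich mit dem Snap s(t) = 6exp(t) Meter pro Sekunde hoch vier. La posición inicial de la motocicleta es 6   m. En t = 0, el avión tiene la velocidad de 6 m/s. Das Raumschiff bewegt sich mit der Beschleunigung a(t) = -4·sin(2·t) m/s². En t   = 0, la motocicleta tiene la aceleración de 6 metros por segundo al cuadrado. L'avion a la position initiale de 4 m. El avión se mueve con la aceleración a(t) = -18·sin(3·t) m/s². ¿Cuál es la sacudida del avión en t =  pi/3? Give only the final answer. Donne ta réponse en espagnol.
La sacudida en t = pi/3 es j = 54.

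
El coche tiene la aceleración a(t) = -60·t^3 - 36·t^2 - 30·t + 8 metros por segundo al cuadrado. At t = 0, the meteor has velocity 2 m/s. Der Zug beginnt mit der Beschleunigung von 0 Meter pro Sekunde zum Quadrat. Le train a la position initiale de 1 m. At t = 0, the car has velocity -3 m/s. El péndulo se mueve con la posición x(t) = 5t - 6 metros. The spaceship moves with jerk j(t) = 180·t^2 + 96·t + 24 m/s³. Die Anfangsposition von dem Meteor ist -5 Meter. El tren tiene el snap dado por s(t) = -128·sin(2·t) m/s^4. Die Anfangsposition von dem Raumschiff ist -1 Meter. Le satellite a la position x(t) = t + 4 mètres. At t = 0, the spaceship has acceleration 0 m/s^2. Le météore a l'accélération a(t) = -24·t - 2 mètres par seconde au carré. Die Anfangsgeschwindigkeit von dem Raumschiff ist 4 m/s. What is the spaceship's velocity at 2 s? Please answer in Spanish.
Partiendo de la sacudida j(t) = 180·t^2 + 96·t + 24, tomamos 2 integrales. La antiderivada de la sacudida, con a(0) = 0, da la aceleración: a(t) = 12·t·(5·t^2 + 4·t + 2). La integral de la aceleración, con v(0) = 4, da la velocidad: v(t) = 15·t^4 + 16·t^3 + 12·t^2 + 4. Tenemos la velocidad v(t) = 15·t^4 + 16·t^3 + 12·t^2 + 4. Sustituyendo t = 2: v(2) = 420.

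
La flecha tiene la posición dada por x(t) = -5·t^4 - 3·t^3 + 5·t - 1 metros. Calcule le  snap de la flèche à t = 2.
Nous devons dériver notre équation de la position x(t) = -5·t^4 - 3·t^3 + 5·t - 1 4 fois. En prenant d/dt de x(t), nous trouvons v(t) = -20·t^3 - 9·t^2 + 5. La dérivée de la vitesse donne l'accélération: a(t) = -60·t^2 - 18·t. La dérivée de l'accélération donne le jerk: j(t) = -120·t - 18. En dérivant le jerk, nous obtenons le snap: s(t) = -120. De l'équation du snap s(t) = -120, nous substituons t = 2 pour obtenir s = -120.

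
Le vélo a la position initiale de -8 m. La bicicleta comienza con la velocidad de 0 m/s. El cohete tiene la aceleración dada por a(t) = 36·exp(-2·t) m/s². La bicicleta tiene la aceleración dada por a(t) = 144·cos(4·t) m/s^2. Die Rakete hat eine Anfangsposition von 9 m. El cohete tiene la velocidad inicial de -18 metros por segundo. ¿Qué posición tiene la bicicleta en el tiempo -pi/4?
Debemos encontrar la antiderivada de nuestra ecuación de la aceleración a(t) = 144·cos(4·t) 2 veces. Integrando la aceleración y usando la condición inicial v(0) = 0, obtenemos v(t) = 36·sin(4·t). Tomando ∫v(t)dt y aplicando x(0) = -8, encontramos x(t) = 1 - 9·cos(4·t). Usando x(t) = 1 - 9·cos(4·t) y sustituyendo t = -pi/4, encontramos x = 10.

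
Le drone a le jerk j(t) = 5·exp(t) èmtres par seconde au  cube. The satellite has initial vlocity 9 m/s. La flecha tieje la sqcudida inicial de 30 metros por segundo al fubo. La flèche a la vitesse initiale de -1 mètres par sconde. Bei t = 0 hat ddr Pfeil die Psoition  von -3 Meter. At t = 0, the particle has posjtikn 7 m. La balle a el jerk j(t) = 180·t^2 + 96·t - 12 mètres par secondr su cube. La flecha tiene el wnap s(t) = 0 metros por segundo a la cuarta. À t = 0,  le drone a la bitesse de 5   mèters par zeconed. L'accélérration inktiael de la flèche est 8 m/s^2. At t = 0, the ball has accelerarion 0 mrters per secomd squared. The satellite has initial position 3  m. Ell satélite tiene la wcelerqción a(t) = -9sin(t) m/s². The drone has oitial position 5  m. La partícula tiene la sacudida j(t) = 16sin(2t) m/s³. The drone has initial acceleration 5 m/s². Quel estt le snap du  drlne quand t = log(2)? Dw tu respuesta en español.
Para resolver esto, necesitamos tomar 1 derivada de nuestra ecuación de la sacudida j(t) = 5·exp(t). Tomando d/dt de j(t), encontramos s(t) = 5·exp(t). Tenemos el snap s(t) = 5·exp(t). Sustituyendo t = log(2): s(log(2)) = 10.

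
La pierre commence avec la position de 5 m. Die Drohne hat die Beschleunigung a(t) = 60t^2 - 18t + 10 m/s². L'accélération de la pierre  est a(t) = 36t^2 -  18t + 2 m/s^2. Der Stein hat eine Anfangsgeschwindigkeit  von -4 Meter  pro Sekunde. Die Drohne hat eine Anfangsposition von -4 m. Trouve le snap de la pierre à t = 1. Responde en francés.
Nous devons dériver notre équation de l'accélération a(t) = 36·t^2 - 18·t + 2 2 fois. En dérivant l'accélération, nous obtenons le jerk: j(t) = 72·t - 18. En prenant d/dt de j(t), nous trouvons s(t) = 72. De l'équation du snap s(t) = 72, nous substituons t = 1 pour obtenir s = 72.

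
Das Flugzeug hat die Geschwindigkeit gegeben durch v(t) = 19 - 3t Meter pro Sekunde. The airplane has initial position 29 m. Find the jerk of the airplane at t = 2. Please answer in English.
We must differentiate our velocity equation v(t) = 19 - 3·t 2 times. Differentiating velocity, we get acceleration: a(t) = -3. The derivative of acceleration gives jerk: j(t) = 0. We have jerk j(t) = 0. Substituting t = 2: j(2) = 0.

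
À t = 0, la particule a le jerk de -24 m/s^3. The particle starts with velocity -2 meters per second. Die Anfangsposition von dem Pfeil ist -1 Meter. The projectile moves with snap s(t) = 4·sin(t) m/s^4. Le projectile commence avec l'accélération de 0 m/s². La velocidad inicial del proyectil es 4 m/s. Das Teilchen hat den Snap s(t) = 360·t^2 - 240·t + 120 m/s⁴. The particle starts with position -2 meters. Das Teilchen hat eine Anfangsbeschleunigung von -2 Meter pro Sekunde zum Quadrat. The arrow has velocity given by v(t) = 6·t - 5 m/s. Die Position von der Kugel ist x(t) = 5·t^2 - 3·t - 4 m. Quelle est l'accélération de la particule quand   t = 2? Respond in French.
Pour résoudre ceci, nous devons prendre 2 intégrales de notre équation du snap s(t) = 360·t^2 - 240·t + 120. La primitive du snap, avec j(0) = -24, donne le jerk: j(t) = 120·t^3 - 120·t^2 + 120·t - 24. En intégrant le jerk et en utilisant la condition initiale a(0) = -2, nous obtenons a(t) = 30·t^4 - 40·t^3 + 60·t^2 - 24·t - 2. Nous avons l'accélération a(t) = 30·t^4 - 40·t^3 + 60·t^2 - 24·t - 2. En substituant t = 2: a(2) = 350.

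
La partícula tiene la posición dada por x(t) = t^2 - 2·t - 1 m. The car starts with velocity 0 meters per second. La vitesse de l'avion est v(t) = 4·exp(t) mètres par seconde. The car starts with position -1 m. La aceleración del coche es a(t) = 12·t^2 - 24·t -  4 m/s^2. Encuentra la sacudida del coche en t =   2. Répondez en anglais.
To solve this, we need to take 1 derivative of our acceleration equation a(t) = 12·t^2 - 24·t - 4. Taking d/dt of a(t), we find j(t) = 24·t - 24. From the given jerk equation j(t) = 24·t - 24, we substitute t = 2 to get j = 24.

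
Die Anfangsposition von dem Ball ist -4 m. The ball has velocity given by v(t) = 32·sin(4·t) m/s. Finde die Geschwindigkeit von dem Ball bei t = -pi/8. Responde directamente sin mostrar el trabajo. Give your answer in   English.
v(-pi/8) = -32.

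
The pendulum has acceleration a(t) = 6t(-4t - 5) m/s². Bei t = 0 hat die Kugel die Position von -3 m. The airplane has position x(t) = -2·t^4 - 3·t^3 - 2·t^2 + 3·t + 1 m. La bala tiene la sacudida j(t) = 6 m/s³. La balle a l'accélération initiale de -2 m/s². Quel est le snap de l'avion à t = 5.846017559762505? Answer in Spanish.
Para resolver esto, necesitamos tomar 4 derivadas de nuestra ecuación de la posición x(t) = -2·t^4 - 3·t^3 - 2·t^2 + 3·t + 1. Derivando la posición, obtenemos la velocidad: v(t) = -8·t^3 - 9·t^2 - 4·t + 3. Derivando la velocidad, obtenemos la aceleración: a(t) = -24·t^2 - 18·t - 4. La derivada de la aceleración da la sacudida: j(t) = -48·t - 18. La derivada de la sacudida da el snap: s(t) = -48. Usando s(t) = -48 y sustituyendo t = 5.846017559762505, encontramos s = -48.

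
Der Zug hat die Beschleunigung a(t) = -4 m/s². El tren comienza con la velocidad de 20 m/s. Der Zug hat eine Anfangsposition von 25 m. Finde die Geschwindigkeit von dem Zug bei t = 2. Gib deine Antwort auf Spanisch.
Partiendo de la aceleración a(t) = -4, tomamos 1 antiderivada. La integral de la aceleración es la velocidad. Usando v(0) = 20, obtenemos v(t) = 20 - 4·t. Tenemos la velocidad v(t) = 20 - 4·t. Sustituyendo t = 2: v(2) = 12.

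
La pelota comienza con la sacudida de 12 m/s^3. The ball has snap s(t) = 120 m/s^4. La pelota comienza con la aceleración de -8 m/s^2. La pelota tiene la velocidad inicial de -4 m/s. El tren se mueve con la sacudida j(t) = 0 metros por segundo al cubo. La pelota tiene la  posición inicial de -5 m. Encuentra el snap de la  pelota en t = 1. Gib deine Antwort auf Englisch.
From the given snap equation s(t) = 120, we substitute t = 1 to get s = 120.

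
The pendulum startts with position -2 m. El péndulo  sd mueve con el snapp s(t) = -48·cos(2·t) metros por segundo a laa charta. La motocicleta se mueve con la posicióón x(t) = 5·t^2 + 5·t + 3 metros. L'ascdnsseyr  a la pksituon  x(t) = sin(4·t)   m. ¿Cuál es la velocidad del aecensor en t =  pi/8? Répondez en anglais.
Starting from position x(t) = sin(4·t), we take 1 derivative. The derivative of position gives velocity: v(t) = 4·cos(4·t). We have velocity v(t) = 4·cos(4·t). Substituting t = pi/8: v(pi/8) = 0.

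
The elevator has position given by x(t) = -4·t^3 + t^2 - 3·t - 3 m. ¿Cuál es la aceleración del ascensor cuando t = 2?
Partiendo de la posición x(t) = -4·t^3 + t^2 - 3·t - 3, tomamos 2 derivadas. La derivada de la posición da la velocidad: v(t) = -12·t^2 + 2·t - 3. Tomando d/dt de v(t), encontramos a(t) = 2 - 24·t. Tenemos la aceleración a(t) = 2 - 24·t. Sustituyendo t = 2: a(2) = -46.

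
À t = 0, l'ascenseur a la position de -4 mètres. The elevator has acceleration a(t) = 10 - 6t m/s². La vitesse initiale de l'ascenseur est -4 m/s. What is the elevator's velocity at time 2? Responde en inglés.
We need to integrate our acceleration equation a(t) = 10 - 6·t 1 time. The antiderivative of acceleration is velocity. Using v(0) = -4, we get v(t) = -3·t^2 + 10·t - 4. From the given velocity equation v(t) = -3·t^2 + 10·t - 4, we substitute t = 2 to get v = 4.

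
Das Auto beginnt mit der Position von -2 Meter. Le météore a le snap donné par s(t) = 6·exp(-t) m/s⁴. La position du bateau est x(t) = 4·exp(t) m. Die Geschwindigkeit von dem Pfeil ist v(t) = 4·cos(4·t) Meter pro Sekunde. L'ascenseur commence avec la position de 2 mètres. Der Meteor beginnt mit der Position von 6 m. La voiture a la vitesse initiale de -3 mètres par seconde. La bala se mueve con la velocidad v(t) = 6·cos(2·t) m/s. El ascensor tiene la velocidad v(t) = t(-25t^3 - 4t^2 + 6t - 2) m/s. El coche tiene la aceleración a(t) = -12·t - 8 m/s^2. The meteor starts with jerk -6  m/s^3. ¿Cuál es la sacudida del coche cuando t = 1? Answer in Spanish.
Partiendo de la aceleración a(t) = -12·t - 8, tomamos 1 derivada. La derivada de la aceleración da la sacudida: j(t) = -12. Tenemos la sacudida j(t) = -12. Sustituyendo t = 1: j(1) = -12.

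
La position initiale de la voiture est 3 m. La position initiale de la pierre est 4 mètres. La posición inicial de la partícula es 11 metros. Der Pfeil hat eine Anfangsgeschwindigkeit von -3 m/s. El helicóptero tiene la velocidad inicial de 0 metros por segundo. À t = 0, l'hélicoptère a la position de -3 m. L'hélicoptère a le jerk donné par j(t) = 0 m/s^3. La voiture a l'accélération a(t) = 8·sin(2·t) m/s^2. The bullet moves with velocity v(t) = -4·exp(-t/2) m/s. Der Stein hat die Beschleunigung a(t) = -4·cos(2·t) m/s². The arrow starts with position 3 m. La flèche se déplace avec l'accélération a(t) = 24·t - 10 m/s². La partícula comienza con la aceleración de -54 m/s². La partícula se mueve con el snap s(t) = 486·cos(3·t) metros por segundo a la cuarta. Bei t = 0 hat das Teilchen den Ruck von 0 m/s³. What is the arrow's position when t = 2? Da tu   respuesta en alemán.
Um dies zu lösen, müssen wir 2 Integrale unserer Gleichung für die Beschleunigung a(t) = 24·t - 10 finden. Das Integral von der Beschleunigung ist die Geschwindigkeit. Mit v(0) = -3 erhalten wir v(t) = 12·t^2 - 10·t - 3. Durch Integration von der Geschwindigkeit und Verwendung der Anfangsbedingung x(0) = 3, erhalten wir x(t) = 4·t^3 - 5·t^2 - 3·t + 3. Wir haben die Position x(t) = 4·t^3 - 5·t^2 - 3·t + 3. Durch Einsetzen von t = 2: x(2) = 9.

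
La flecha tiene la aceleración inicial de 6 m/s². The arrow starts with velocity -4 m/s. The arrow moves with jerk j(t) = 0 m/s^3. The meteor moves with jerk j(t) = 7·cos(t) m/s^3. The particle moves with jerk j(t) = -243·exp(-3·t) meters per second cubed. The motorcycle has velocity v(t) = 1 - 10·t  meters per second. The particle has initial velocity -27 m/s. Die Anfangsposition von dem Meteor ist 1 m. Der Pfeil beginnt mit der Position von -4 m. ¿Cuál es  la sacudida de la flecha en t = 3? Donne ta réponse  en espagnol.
Usando j(t) = 0 y sustituyendo t = 3, encontramos j = 0.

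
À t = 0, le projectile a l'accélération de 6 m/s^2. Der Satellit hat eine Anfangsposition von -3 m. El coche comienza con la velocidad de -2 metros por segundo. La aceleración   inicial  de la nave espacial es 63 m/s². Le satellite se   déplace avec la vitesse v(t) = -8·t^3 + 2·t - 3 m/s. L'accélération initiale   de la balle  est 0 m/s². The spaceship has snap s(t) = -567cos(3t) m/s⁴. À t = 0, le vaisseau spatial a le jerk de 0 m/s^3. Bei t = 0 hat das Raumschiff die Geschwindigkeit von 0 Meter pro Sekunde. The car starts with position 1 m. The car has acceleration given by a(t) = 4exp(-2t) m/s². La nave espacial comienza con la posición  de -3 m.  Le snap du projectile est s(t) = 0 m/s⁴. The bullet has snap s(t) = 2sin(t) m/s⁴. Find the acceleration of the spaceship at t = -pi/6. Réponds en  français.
En partant du snap s(t) = -567·cos(3·t), nous prenons 2 primitives. En intégrant le snap et en utilisant la condition initiale j(0) = 0, nous obtenons j(t) = -189·sin(3·t). L'intégrale du jerk est l'accélération. En utilisant a(0) = 63, nous obtenons a(t) = 63·cos(3·t). De l'équation de l'accélération a(t) = 63·cos(3·t), nous substituons t = -pi/6 pour obtenir a = 0.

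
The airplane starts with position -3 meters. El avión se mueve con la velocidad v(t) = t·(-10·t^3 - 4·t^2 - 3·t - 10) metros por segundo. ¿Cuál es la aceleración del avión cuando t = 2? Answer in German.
Wir müssen unsere Gleichung für die Geschwindigkeit v(t) = t·(-10·t^3 - 4·t^2 - 3·t - 10) 1-mal ableiten. Mit d/dt von v(t) finden wir a(t) = -10·t^3 - 4·t^2 + t·(-30·t^2 - 8·t - 3) - 3·t - 10. Wir haben die Beschleunigung a(t) = -10·t^3 - 4·t^2 + t·(-30·t^2 - 8·t - 3) - 3·t - 10. Durch Einsetzen von t = 2: a(2) = -390.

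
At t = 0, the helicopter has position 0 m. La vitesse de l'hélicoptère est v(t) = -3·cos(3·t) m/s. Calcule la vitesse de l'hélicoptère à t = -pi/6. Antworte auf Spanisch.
De la ecuación de la velocidad v(t) = -3·cos(3·t), sustituimos t = -pi/6 para obtener v = 0.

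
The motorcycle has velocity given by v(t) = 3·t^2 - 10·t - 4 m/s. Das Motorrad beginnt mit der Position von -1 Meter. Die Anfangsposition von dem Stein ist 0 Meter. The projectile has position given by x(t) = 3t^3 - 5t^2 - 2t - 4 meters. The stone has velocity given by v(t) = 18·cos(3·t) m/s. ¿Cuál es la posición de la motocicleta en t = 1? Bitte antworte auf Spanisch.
Partiendo de la velocidad v(t) = 3·t^2 - 10·t - 4, tomamos 1 integral. La antiderivada de la velocidad, con x(0) = -1, da la posición: x(t) = t^3 - 5·t^2 - 4·t - 1. De la ecuación de la posición x(t) = t^3 - 5·t^2 - 4·t - 1, sustituimos t = 1 para obtener x = -9.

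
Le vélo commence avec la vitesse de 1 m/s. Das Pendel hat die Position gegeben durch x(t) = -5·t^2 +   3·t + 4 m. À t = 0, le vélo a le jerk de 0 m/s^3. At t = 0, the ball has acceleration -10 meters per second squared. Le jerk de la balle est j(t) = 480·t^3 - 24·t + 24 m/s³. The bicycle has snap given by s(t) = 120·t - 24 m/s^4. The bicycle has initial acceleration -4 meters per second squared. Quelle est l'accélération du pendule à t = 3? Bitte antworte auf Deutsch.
Wir müssen unsere Gleichung für die Position x(t) = -5·t^2 + 3·t + 4 2-mal ableiten. Mit d/dt von x(t) finden wir v(t) = 3 - 10·t. Mit d/dt von v(t) finden wir a(t) = -10. Mit a(t) = -10 und Einsetzen von t = 3, finden wir a = -10.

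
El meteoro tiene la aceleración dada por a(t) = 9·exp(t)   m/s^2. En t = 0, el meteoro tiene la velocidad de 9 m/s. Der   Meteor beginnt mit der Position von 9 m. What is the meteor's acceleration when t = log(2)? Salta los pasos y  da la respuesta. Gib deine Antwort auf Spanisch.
En t = log(2), a = 18.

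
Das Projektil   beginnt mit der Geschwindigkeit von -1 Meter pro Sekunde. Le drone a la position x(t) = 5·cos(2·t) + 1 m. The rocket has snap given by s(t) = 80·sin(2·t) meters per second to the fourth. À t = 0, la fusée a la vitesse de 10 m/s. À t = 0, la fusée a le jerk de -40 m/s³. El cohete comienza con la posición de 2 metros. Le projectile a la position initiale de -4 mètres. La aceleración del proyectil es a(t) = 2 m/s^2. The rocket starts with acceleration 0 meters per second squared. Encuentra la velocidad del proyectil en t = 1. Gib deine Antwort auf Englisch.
We need to integrate our acceleration equation a(t) = 2 1 time. The integral of acceleration is velocity. Using v(0) = -1, we get v(t) = 2·t - 1. We have velocity v(t) = 2·t - 1. Substituting t = 1: v(1) = 1.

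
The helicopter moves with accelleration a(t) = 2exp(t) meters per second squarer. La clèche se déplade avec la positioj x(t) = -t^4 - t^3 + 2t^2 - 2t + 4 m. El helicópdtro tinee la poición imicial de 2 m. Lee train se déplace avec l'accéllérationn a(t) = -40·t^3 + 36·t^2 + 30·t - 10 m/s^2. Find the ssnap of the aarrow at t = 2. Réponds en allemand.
Ausgehend von der Position x(t) = -t^4 - t^3 + 2·t^2 - 2·t + 4, nehmen wir 4 Ableitungen. Die Ableitung von der Position ergibt die Geschwindigkeit: v(t) = -4·t^3 - 3·t^2 + 4·t - 2. Mit d/dt von v(t) finden wir a(t) = -12·t^2 - 6·t + 4. Die Ableitung von der Beschleunigung ergibt den Ruck: j(t) = -24·t - 6. Die Ableitung von dem Ruck ergibt den Snap: s(t) = -24. Aus der Gleichung für den Snap s(t) = -24, setzen wir t = 2 ein und erhalten s = -24.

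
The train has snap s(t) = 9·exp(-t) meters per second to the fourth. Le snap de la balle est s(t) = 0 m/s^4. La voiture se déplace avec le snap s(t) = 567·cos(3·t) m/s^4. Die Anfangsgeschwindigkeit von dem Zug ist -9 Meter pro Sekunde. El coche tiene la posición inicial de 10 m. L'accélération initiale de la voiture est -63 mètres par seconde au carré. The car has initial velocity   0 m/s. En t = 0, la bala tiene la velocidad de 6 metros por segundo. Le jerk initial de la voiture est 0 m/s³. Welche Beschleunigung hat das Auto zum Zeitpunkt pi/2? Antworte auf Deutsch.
Wir müssen unsere Gleichung für den Snap s(t) = 567·cos(3·t) 2-mal integrieren. Das Integral von dem Snap ist der Ruck. Mit j(0) = 0 erhalten wir j(t) = 189·sin(3·t). Das Integral von dem Ruck, mit a(0) = -63, ergibt die Beschleunigung: a(t) = -63·cos(3·t). Wir haben die Beschleunigung a(t) = -63·cos(3·t). Durch Einsetzen von t = pi/2: a(pi/2) = 0.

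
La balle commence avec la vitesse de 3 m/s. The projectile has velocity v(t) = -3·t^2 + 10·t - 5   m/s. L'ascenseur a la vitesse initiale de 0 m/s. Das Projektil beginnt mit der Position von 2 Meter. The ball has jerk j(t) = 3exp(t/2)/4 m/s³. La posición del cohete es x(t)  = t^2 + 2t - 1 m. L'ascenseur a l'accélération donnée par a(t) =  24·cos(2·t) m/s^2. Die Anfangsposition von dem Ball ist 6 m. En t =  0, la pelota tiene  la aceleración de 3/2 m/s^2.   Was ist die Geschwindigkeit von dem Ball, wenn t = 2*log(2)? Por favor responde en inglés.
We need to integrate our jerk equation j(t) = 3·exp(t/2)/4 2 times. Integrating jerk and using the initial condition a(0) = 3/2, we get a(t) = 3·exp(t/2)/2. Finding the integral of a(t) and using v(0) = 3: v(t) = 3·exp(t/2). From the given velocity equation v(t) = 3·exp(t/2), we substitute t = 2*log(2) to get v = 6.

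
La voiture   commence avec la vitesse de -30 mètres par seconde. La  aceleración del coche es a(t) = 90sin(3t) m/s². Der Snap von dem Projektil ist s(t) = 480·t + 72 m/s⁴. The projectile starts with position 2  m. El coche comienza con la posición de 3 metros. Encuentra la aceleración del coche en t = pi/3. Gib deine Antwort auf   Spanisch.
Tenemos la aceleración a(t) = 90·sin(3·t). Sustituyendo t = pi/3: a(pi/3) = 0.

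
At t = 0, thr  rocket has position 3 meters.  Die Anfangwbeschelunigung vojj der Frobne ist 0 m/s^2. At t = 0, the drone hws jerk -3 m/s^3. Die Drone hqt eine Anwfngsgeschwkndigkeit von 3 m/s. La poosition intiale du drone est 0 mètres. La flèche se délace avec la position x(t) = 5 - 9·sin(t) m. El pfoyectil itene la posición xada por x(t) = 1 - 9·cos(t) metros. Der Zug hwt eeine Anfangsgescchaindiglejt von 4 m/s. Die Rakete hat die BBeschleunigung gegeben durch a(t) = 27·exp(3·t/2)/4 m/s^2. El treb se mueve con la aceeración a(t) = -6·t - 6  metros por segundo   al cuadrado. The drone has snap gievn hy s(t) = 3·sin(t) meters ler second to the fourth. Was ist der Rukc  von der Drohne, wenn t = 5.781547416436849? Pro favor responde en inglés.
We need to integrate our snap equation s(t) = 3·sin(t) 1 time. The antiderivative of snap is jerk. Using j(0) = -3, we get j(t) = -3·cos(t). From the given jerk equation j(t) = -3·cos(t), we substitute t = 5.781547416436849 to get j = -2.63038841535287.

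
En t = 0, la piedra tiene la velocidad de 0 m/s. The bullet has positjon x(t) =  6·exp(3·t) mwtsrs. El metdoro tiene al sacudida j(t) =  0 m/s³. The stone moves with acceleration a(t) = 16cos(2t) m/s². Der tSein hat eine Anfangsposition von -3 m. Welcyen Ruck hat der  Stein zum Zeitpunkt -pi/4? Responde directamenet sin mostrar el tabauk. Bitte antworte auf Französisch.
Le jerk à t = -pi/4 est j = 32.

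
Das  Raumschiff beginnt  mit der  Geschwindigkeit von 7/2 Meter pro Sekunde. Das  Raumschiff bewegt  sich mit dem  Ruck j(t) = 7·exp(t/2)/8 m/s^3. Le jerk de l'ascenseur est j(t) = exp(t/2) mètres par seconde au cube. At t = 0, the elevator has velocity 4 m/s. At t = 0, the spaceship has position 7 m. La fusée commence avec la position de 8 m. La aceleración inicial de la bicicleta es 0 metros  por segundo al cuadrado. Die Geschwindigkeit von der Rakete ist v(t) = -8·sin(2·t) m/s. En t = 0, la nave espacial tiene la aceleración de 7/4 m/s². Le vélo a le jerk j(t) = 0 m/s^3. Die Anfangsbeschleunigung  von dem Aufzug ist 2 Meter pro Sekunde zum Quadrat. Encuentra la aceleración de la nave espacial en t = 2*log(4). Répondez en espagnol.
Debemos encontrar la antiderivada de nuestra ecuación de la sacudida j(t) = 7·exp(t/2)/8 1 vez. La antiderivada de la sacudida, con a(0) = 7/4, da la aceleración: a(t) = 7·exp(t/2)/4. Tenemos la aceleración a(t) = 7·exp(t/2)/4. Sustituyendo t = 2*log(4): a(2*log(4)) = 7.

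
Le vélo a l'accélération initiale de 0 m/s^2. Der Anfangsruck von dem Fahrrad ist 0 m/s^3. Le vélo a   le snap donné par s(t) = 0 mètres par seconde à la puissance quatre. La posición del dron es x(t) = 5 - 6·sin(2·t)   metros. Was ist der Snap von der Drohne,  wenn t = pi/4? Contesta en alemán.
Wir müssen unsere Gleichung für die Position x(t) = 5 - 6·sin(2·t) 4-mal ableiten. Mit d/dt von x(t) finden wir v(t) = -12·cos(2·t). Durch Ableiten von der Geschwindigkeit erhalten wir die Beschleunigung: a(t) = 24·sin(2·t). Mit d/dt von a(t) finden wir j(t) = 48·cos(2·t). Die Ableitung von dem Ruck ergibt den Snap: s(t) = -96·sin(2·t). Wir haben den Snap s(t) = -96·sin(2·t). Durch Einsetzen von t = pi/4: s(pi/4) = -96.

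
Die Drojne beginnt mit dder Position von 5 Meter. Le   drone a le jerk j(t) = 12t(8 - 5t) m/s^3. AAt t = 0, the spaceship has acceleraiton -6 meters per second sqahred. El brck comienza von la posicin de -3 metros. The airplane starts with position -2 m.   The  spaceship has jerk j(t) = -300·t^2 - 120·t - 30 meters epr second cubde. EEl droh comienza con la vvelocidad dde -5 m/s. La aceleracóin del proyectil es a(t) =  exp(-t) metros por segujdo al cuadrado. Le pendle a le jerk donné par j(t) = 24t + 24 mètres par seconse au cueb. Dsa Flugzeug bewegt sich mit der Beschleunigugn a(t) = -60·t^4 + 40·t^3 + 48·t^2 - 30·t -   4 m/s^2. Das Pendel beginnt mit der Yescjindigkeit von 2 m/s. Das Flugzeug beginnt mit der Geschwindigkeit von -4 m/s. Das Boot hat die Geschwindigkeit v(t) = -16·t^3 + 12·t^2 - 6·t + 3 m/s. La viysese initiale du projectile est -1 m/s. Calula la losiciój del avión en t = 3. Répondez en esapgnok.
Necesitamos integrar nuestra ecuación de la aceleración a(t) = -60·t^4 + 40·t^3 + 48·t^2 - 30·t - 4 2 veces. Integrando la aceleración y usando la condición inicial v(0) = -4, obtenemos v(t) = -12·t^5 + 10·t^4 + 16·t^3 - 15·t^2 - 4·t - 4. La antiderivada de la velocidad es la posición. Usando x(0) = -2, obtenemos x(t) = -2·t^6 + 2·t^5 + 4·t^4 - 5·t^3 - 2·t^2 - 4·t - 2. Usando x(t) = -2·t^6 + 2·t^5 + 4·t^4 - 5·t^3 - 2·t^2 - 4·t - 2 y sustituyendo t = 3, encontramos x = -815.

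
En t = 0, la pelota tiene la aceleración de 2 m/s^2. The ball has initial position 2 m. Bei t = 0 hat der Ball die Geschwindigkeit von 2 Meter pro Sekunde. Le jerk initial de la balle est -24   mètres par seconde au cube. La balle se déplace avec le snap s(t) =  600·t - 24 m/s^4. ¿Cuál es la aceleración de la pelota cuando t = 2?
Para resolver esto, necesitamos tomar 2 antiderivadas de nuestra ecuación del snap s(t) = 600·t - 24. La antiderivada del snap es la sacudida. Usando j(0) = -24, obtenemos j(t) = 300·t^2 - 24·t - 24. Tomando ∫j(t)dt y aplicando a(0) = 2, encontramos a(t) = 100·t^3 - 12·t^2 - 24·t + 2. De la ecuación de la aceleración a(t) = 100·t^3 - 12·t^2 - 24·t + 2, sustituimos t = 2 para obtener a = 706.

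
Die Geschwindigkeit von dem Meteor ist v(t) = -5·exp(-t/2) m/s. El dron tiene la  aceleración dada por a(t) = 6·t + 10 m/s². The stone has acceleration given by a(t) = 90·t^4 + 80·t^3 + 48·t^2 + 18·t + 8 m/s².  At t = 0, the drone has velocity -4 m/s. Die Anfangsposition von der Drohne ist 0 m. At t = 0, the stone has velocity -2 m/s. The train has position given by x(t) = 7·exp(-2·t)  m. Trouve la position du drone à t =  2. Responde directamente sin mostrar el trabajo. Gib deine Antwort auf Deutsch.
Bei t = 2, x = 20.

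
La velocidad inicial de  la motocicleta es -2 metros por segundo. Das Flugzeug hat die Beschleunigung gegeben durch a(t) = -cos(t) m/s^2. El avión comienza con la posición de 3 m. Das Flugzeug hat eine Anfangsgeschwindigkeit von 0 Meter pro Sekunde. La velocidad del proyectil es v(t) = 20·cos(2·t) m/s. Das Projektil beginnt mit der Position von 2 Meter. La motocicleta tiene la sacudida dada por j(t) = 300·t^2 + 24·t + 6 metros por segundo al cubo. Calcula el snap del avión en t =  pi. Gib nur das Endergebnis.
La respuesta es -1.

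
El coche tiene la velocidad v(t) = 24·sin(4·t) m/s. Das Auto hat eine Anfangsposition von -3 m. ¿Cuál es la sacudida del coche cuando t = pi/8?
Debemos derivar nuestra ecuación de la velocidad v(t) = 24·sin(4·t) 2 veces. Tomando d/dt de v(t), encontramos a(t) = 96·cos(4·t). Tomando d/dt de a(t), encontramos j(t) = -384·sin(4·t). De la ecuación de la sacudida j(t) = -384·sin(4·t), sustituimos t = pi/8 para obtener j = -384.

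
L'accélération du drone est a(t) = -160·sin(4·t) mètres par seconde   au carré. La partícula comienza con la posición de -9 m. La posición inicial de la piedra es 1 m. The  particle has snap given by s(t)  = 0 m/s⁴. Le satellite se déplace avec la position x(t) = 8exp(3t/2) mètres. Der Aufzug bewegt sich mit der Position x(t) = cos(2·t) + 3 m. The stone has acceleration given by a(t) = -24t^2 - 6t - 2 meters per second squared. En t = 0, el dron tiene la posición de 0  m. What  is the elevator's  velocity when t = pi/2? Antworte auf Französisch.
En partant de la position x(t) = cos(2·t) + 3, nous prenons 1 dérivée. La dérivée de la position donne la vitesse: v(t) = -2·sin(2·t). En utilisant v(t) = -2·sin(2·t) et en substituant t = pi/2, nous trouvons v = 0.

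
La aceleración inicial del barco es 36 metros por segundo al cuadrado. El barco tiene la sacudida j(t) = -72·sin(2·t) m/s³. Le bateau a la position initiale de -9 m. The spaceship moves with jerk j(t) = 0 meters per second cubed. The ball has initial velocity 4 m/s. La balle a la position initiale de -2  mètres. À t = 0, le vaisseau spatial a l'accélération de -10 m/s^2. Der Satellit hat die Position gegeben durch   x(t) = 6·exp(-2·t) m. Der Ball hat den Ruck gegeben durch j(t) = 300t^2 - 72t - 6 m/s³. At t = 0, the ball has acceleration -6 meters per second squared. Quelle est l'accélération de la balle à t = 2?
Nous devons intégrer notre équation du jerk j(t) = 300·t^2 - 72·t - 6 1 fois. En prenant ∫j(t)dt et en appliquant a(0) = -6, nous trouvons a(t) = 100·t^3 - 36·t^2 - 6·t - 6. Nous avons l'accélération a(t) = 100·t^3 - 36·t^2 - 6·t - 6. En substituant t = 2: a(2) = 638.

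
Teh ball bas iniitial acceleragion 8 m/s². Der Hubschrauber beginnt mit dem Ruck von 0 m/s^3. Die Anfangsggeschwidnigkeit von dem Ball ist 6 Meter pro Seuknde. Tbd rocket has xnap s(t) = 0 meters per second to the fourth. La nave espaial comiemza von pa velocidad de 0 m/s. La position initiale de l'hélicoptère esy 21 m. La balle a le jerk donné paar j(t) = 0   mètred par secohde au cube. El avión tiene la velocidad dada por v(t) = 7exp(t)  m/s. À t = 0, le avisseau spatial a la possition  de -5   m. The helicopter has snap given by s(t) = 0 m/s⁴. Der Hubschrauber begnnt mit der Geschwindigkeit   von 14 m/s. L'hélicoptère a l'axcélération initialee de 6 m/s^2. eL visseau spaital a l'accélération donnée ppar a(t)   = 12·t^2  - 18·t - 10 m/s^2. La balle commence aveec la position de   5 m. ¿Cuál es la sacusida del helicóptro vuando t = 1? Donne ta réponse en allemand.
Um dies zu lösen, müssen wir 1 Integral unserer Gleichung für den Snap s(t) = 0 finden. Mit ∫s(t)dt und Anwendung von j(0) = 0, finden wir j(t) = 0. Wir haben den Ruck j(t) = 0. Durch Einsetzen von t = 1: j(1) = 0.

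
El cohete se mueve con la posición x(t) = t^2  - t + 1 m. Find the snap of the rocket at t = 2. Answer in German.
Ausgehend von der Position x(t) = t^2 - t + 1, nehmen wir 4 Ableitungen. Mit d/dt von x(t) finden wir v(t) = 2·t - 1. Die Ableitung von der Geschwindigkeit ergibt die Beschleunigung: a(t) = 2. Durch Ableiten von der Beschleunigung erhalten wir den Ruck: j(t) = 0. Mit d/dt von j(t) finden wir s(t) = 0. Wir haben den Snap s(t) = 0. Durch Einsetzen von t = 2: s(2) = 0.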